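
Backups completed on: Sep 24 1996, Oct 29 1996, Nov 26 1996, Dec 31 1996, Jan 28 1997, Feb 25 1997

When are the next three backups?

These are Tuesdays with 35, 28, 35, 28, 28-day gaps.
Each is the final Tuesday of its month — Oct 29 1996 is past the 28th, so '4th Tuesday' doesn't fit.
Last Tuesday of March 1997: Mar 25 1997.
April 1997 ends with Tuesday Apr 29 1997.
Last Tuesday of May 1997: May 27 1997.

Mar 25 1997, Apr 29 1997, May 27 1997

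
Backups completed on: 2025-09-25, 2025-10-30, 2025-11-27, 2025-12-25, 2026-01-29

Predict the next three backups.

All Thursdays; the gaps (35, 28, 28, 35) vary with month length.
This is the last Thursday of each month.
Last Thursday of February 2026: 2026-02-26.
Last Thursday of March 2026: 2026-03-26.
Last Thursday of April 2026: 2026-04-30.

2026-02-26, 2026-03-26, 2026-04-30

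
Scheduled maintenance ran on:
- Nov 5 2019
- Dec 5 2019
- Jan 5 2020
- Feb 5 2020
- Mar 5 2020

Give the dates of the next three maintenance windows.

Gaps: 30, 31, 31, 29 days — not constant. Every event is on the 5th of the month.
Pattern: the 5th of each month.
Next: April 2020 → Apr 5 2020.
May 2020: May 5 2020.
Next: June 2020 → Jun 5 2020.

Apr 5 2020, May 5 2020, Jun 5 2020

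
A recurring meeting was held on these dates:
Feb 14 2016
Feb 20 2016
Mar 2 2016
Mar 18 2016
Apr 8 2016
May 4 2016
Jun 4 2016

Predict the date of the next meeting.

Intervals are 6, 11, 16, 21, 26, 31 days — an arithmetic progression with common difference 5.
Next gap: 36 days. Jun 4 2016 + 36 days = Jul 10 2016.

Jul 10 2016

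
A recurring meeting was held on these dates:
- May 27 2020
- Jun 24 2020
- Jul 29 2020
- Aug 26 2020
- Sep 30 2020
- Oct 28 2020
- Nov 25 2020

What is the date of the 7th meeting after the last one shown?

Jun 30 2021

These are Wednesdays with 28, 35, 28, 35, 28, 28-day gaps.
Each is the final Wednesday of its month — Jul 29 2020 is past the 28th, so '4th Wednesday' doesn't fit.
Last Wednesday of December 2020: Dec 30 2020.
Last Wednesday of January 2021: Jan 27 2021.
Last Wednesday of February 2021: Feb 24 2021.
Last Wednesday of March 2021: Mar 31 2021.
Last Wednesday of April 2021: Apr 28 2021.
Last Wednesday of May 2021: May 26 2021.
Last Wednesday of June 2021: Jun 30 2021.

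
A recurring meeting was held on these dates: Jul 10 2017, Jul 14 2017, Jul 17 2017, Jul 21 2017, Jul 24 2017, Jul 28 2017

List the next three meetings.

The gap pattern 4, 3, 4, 3, 4 repeats every 2 events.
These are the Mondays and Fridays of each week.
The following Monday is Jul 31 2017.
The following Friday is Aug 4 2017.
Next Monday: Aug 7 2017.

Jul 31 2017, Aug 4 2017, Aug 7 2017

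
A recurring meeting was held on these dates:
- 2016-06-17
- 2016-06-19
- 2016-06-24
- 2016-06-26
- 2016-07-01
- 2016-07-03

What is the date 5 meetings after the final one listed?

The gap pattern 2, 5, 2, 5, 2 repeats every 2 events.
These are the Fridays and Sundays of each week.
The following Friday is 2016-07-08.
Next Sunday: 2016-07-10.
Next Friday: 2016-07-15.
The following Sunday is 2016-07-17.
The following Friday is 2016-07-22.

2016-07-22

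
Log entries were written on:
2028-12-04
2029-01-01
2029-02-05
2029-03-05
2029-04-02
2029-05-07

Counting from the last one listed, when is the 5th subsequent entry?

2029-10-01

These are Mondays at 28- or 35-day spacing (28, 35, 28, 28, 35).
The pattern: 1st Monday of the month.
1st Monday of June 2029: 2029-06-04.
July 2029 — 1st Monday is 2029-07-02.
August 2029 — 1st Monday is 2029-08-06.
1st Monday of September 2029: 2029-09-03.
1st Monday of October 2029: 2029-10-01.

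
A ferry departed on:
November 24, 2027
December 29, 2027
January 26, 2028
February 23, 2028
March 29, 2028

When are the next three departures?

April 26, 2028; May 31, 2028; June 28, 2028

Every date is a Wednesday; gaps 35, 28, 28, 35 days.
Each is the last Wednesday of its month (at least one falls on the 29th or later, ruling out '4th Wednesday').
Last Wednesday of April 2028: April 26, 2028.
May 2028 ends with Wednesday May 31, 2028.
June 2028 ends with Wednesday June 28, 2028.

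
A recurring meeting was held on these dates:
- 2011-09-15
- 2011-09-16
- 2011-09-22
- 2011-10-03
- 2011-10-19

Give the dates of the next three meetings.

2011-11-09, 2011-12-05, 2012-01-05

The spacing grows by 5 each time: 1, 6, 11, 16 days.
Next gap: 21 days. 2011-10-19 + 21 days = 2011-11-09.
Next gap: 26 days. 2011-11-09 + 26 days = 2011-12-05.
Next gap: 31 days. 2011-12-05 + 31 days = 2012-01-05.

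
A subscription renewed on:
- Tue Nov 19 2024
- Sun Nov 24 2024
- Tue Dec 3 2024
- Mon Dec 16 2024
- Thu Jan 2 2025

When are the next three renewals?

Thu Jan 23 2025, Mon Feb 17 2025, Tue Mar 18 2025

Gaps: 5, 9, 13, 17 days — each gap is 4 larger than the previous one.
Next gap: 21 days. Thu Jan 2 2025 + 21 days = Thu Jan 23 2025.
Next gap: 25 days. Thu Jan 23 2025 + 25 days = Mon Feb 17 2025.
Next gap: 29 days. Mon Feb 17 2025 + 29 days = Tue Mar 18 2025.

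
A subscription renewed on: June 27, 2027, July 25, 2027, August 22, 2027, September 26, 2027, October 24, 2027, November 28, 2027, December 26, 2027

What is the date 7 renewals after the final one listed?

These are Sundays at 28- or 35-day spacing (28, 28, 35, 28, 35, 28).
The pattern: 4th Sunday of the month.
January 2028 — 4th Sunday is January 23, 2028.
4th Sunday of February 2028: February 27, 2028.
March 2028 — 4th Sunday is March 26, 2028.
4th Sunday of April 2028: April 23, 2028.
4th Sunday of May 2028: May 28, 2028.
4th Sunday of June 2028: June 25, 2028.
4th Sunday of July 2028: July 23, 2028.

July 23, 2028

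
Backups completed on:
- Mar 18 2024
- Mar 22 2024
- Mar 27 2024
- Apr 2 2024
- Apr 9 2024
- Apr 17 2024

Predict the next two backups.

Apr 26 2024, May 6 2024

The spacing grows by 1 each time: 4, 5, 6, 7, 8 days.
Next gap: 9 days. Apr 17 2024 + 9 days = Apr 26 2024.
Next gap: 10 days. Apr 26 2024 + 10 days = May 6 2024.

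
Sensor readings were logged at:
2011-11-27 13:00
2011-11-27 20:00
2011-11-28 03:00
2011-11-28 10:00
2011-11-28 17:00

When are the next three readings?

Spacing: 7, 7, 7, 7 h — constant 7 h.
2011-11-28 17:00 + 7 h = 2011-11-29 00:00.
2011-11-29 00:00 + 7 h = 2011-11-29 07:00.
2011-11-29 07:00 + 7 h = 2011-11-29 14:00.

2011-11-29 00:00, 2011-11-29 07:00, 2011-11-29 14:00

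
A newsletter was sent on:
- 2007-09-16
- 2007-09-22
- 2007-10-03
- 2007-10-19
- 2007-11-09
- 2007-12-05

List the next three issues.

2008-01-05, 2008-02-10, 2008-03-22

Gaps: 6, 11, 16, 21, 26 days — each gap is 5 larger than the previous one.
Next gap: 31 days. 2007-12-05 + 31 days = 2008-01-05.
Next gap: 36 days. 2008-01-05 + 36 days = 2008-02-10.
Next gap: 41 days. 2008-02-10 + 41 days = 2008-03-22.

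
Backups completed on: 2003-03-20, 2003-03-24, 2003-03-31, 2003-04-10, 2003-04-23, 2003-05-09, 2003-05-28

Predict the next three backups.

The spacing grows by 3 each time: 4, 7, 10, 13, 16, 19 days.
Next gap: 22 days. 2003-05-28 + 22 days = 2003-06-19.
Next gap: 25 days. 2003-06-19 + 25 days = 2003-07-14.
Next gap: 28 days. 2003-07-14 + 28 days = 2003-08-11.

2003-06-19, 2003-07-14, 2003-08-11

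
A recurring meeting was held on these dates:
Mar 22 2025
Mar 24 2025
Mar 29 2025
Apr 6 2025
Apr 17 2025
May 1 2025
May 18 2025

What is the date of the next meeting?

Jun 7 2025

Intervals are 2, 5, 8, 11, 14, 17 days — an arithmetic progression with common difference 3.
Next gap: 20 days. May 18 2025 + 20 days = Jun 7 2025.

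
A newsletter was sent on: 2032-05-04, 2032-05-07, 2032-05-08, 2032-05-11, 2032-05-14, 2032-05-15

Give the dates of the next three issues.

The gap pattern 3, 1, 3, 3, 1 repeats every 3 events.
These are the Tuesdays, Fridays and Saturdays of each week.
The following Tuesday is 2032-05-18.
The following Friday is 2032-05-21.
Next Saturday: 2032-05-22.

2032-05-18, 2032-05-21, 2032-05-22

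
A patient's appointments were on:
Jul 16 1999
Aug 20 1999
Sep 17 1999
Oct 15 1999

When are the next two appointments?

Gaps: 35, 28, 28 days — a mix of 28 and 35. Every date is a Friday.
Each is the 3rd Friday of its month.
November 1999 — 3rd Friday is Nov 19 1999.
December 1999 — 3rd Friday is Dec 17 1999.

Nov 19 1999, Dec 17 1999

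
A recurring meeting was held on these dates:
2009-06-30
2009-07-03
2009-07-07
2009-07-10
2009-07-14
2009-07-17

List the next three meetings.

The gap pattern 3, 4, 3, 4, 3 repeats every 2 events.
These are the Tuesdays and Fridays of each week.
Next Tuesday: 2009-07-21.
Next Friday: 2009-07-24.
The following Tuesday is 2009-07-28.

2009-07-21, 2009-07-24, 2009-07-28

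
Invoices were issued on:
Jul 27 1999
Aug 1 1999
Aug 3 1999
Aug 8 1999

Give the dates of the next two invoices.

Every event lands on a Tuesday or Sunday (gaps cycle 5, 2, 5).
So the schedule is: every Tuesday and Sunday.
The following Tuesday is Aug 10 1999.
Next Sunday: Aug 15 1999.

Aug 10 1999, Aug 15 1999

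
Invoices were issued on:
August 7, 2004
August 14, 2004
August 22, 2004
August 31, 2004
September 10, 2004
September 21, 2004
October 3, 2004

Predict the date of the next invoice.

October 16, 2004

Intervals are 7, 8, 9, 10, 11, 12 days — an arithmetic progression with common difference 1.
Next gap: 13 days. October 3, 2004 + 13 days = October 16, 2004.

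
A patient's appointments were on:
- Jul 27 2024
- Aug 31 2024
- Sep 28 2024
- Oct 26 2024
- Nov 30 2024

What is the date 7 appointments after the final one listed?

These are Saturdays with 35, 28, 28, 35-day gaps.
Each is the final Saturday of its month — Aug 31 2024 is past the 28th, so '4th Saturday' doesn't fit.
December 2024 ends with Saturday Dec 28 2024.
Last Saturday of January 2025: Jan 25 2025.
February 2025 ends with Saturday Feb 22 2025.
Last Saturday of March 2025: Mar 29 2025.
Last Saturday of April 2025: Apr 26 2025.
Last Saturday of May 2025: May 31 2025.
Last Saturday of June 2025: Jun 28 2025.

Jun 28 2025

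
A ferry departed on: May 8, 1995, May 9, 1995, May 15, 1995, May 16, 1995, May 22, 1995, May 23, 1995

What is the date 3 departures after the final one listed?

June 5, 1995

Gaps: 1, 6, 1, 6, 1 days — not constant, but cyclic with period 2.
The events fall on every Monday and Tuesday.
Next Monday: May 29, 1995.
The following Tuesday is May 30, 1995.
Next Monday: June 5, 1995.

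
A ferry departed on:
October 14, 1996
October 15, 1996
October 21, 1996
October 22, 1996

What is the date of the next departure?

October 28, 1996

Every event lands on a Monday or Tuesday (gaps cycle 1, 6, 1).
So the schedule is: every Monday and Tuesday.
Next Monday: October 28, 1996.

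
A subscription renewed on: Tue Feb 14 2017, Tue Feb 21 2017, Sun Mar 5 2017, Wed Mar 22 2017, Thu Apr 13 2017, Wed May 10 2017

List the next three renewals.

Sun Jun 11 2017, Tue Jul 18 2017, Tue Aug 29 2017

The spacing grows by 5 each time: 7, 12, 17, 22, 27 days.
Next gap: 32 days. Wed May 10 2017 + 32 days = Sun Jun 11 2017.
Next gap: 37 days. Sun Jun 11 2017 + 37 days = Tue Jul 18 2017.
Next gap: 42 days. Tue Jul 18 2017 + 42 days = Tue Aug 29 2017.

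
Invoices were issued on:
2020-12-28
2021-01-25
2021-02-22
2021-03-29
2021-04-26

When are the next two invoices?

2021-05-31, 2021-06-28

These are Mondays with 28, 28, 35, 28-day gaps.
Each is the final Monday of its month — 2021-03-29 is past the 28th, so '4th Monday' doesn't fit.
May 2021 ends with Monday 2021-05-31.
Last Monday of June 2021: 2021-06-28.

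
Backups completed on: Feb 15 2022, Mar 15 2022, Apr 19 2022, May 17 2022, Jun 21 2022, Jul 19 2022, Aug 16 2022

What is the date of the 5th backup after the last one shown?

Gaps: 28, 35, 28, 35, 28, 28 days — a mix of 28 and 35. Every date is a Tuesday.
Each is the 3rd Tuesday of its month.
September 2022 — 3rd Tuesday is Sep 20 2022.
3rd Tuesday of October 2022: Oct 18 2022.
3rd Tuesday of November 2022: Nov 15 2022.
December 2022 — 3rd Tuesday is Dec 20 2022.
January 2023 — 3rd Tuesday is Jan 17 2023.

Jan 17 2023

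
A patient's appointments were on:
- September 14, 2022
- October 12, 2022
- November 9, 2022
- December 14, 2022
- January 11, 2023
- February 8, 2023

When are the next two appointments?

March 8, 2023; April 12, 2023

These are Wednesdays at 28- or 35-day spacing (28, 28, 35, 28, 28).
The pattern: 2nd Wednesday of the month.
2nd Wednesday of March 2023: March 8, 2023.
April 2023 — 2nd Wednesday is April 12, 2023.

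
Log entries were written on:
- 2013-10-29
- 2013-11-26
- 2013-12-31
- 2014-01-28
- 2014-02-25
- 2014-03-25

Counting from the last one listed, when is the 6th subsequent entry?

These are Tuesdays with 28, 35, 28, 28, 28-day gaps.
Each is the final Tuesday of its month — 2013-10-29 is past the 28th, so '4th Tuesday' doesn't fit.
April 2014 ends with Tuesday 2014-04-29.
May 2014 ends with Tuesday 2014-05-27.
June 2014 ends with Tuesday 2014-06-24.
Last Tuesday of July 2014: 2014-07-29.
August 2014 ends with Tuesday 2014-08-26.
Last Tuesday of September 2014: 2014-09-30.

2014-09-30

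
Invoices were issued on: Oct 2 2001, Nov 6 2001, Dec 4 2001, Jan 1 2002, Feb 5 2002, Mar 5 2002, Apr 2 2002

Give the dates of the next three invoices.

May 7 2002, Jun 4 2002, Jul 2 2002

These are Tuesdays at 28- or 35-day spacing (35, 28, 28, 35, 28, 28).
The pattern: 1st Tuesday of the month.
May 2002 — 1st Tuesday is May 7 2002.
1st Tuesday of June 2002: Jun 4 2002.
July 2002 — 1st Tuesday is Jul 2 2002.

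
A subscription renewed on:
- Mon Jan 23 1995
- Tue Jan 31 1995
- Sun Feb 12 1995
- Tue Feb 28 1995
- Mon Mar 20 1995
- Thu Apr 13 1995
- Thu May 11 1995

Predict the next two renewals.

Mon Jun 12 1995, Tue Jul 18 1995

The spacing grows by 4 each time: 8, 12, 16, 20, 24, 28 days.
Next gap: 32 days. Thu May 11 1995 + 32 days = Mon Jun 12 1995.
Next gap: 36 days. Mon Jun 12 1995 + 36 days = Tue Jul 18 1995.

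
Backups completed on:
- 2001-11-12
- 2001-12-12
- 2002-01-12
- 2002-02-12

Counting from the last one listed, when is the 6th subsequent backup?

Each date is the 12th; the gaps (30, 31, 31) track the month lengths.
The rule is the 12th of each month.
March 2002: 2002-03-12.
April 2002: 2002-04-12.
Next: May 2002 → 2002-05-12.
Next: June 2002 → 2002-06-12.
July 2002: 2002-07-12.
Next: August 2002 → 2002-08-12.

2002-08-12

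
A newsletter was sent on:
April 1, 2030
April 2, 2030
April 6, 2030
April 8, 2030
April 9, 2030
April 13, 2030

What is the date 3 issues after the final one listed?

The gap pattern 1, 4, 2, 1, 4 repeats every 3 events.
These are the Mondays, Tuesdays and Saturdays of each week.
Next Monday: April 15, 2030.
The following Tuesday is April 16, 2030.
Next Saturday: April 20, 2030.

April 20, 2030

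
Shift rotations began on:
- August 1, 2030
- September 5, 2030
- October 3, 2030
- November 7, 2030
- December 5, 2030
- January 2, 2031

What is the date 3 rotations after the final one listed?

Gaps: 35, 28, 35, 28, 28 days — a mix of 28 and 35. Every date is a Thursday.
Each is the 1st Thursday of its month.
1st Thursday of February 2031: February 6, 2031.
1st Thursday of March 2031: March 6, 2031.
1st Thursday of April 2031: April 3, 2031.

April 3, 2031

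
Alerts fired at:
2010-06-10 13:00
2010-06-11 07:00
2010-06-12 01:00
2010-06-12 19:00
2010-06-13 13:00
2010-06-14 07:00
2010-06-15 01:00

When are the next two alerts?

2010-06-15 19:00, 2010-06-16 13:00

The interval is a steady 18 hours (18, 18, 18, 18, 18, 18).
2010-06-15 01:00 + 18 h = 2010-06-15 19:00.
2010-06-15 19:00 + 18 h = 2010-06-16 13:00.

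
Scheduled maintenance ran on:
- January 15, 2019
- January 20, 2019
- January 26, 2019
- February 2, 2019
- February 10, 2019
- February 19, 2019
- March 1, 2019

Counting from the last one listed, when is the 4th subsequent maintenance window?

The spacing grows by 1 each time: 5, 6, 7, 8, 9, 10 days.
Next gap: 11 days. March 1, 2019 + 11 days = March 12, 2019.
Next gap: 12 days. March 12, 2019 + 12 days = March 24, 2019.
Next gap: 13 days. March 24, 2019 + 13 days = April 6, 2019.
Next gap: 14 days. April 6, 2019 + 14 days = April 20, 2019.

April 20, 2019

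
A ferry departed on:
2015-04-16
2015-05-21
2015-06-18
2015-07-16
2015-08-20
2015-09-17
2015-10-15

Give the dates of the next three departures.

2015-11-19, 2015-12-17, 2016-01-21

These are Thursdays at 28- or 35-day spacing (35, 28, 28, 35, 28, 28).
The pattern: 3rd Thursday of the month.
3rd Thursday of November 2015: 2015-11-19.
3rd Thursday of December 2015: 2015-12-17.
January 2016 — 3rd Thursday is 2016-01-21.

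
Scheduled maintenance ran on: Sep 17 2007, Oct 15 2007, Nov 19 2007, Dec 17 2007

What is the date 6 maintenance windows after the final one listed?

Jun 16 2008

All dates are Mondays, 28, 35, 28 days apart.
Specifically, the 3rd Monday of each month.
3rd Monday of January 2008: Jan 21 2008.
February 2008 — 3rd Monday is Feb 18 2008.
March 2008 — 3rd Monday is Mar 17 2008.
April 2008 — 3rd Monday is Apr 21 2008.
May 2008 — 3rd Monday is May 19 2008.
3rd Monday of June 2008: Jun 16 2008.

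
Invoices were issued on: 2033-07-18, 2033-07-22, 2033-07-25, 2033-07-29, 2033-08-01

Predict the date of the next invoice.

Gaps: 4, 3, 4, 3 days — not constant, but cyclic with period 2.
The events fall on every Monday and Friday.
The following Friday is 2033-08-05.

2033-08-05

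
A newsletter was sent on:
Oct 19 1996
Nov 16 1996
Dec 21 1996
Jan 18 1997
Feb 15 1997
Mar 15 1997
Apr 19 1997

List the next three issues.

All dates are Saturdays, 28, 35, 28, 28, 28, 35 days apart.
Specifically, the 3rd Saturday of each month.
May 1997 — 3rd Saturday is May 17 1997.
June 1997 — 3rd Saturday is Jun 21 1997.
3rd Saturday of July 1997: Jul 19 1997.

May 17 1997, Jun 21 1997, Jul 19 1997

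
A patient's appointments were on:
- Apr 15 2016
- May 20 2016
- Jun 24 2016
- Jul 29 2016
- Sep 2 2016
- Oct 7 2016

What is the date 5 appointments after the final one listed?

Every event comes 35 days after the last (35, 35, 35, 35, 35).
Oct 7 2016 + 35 days = Nov 11 2016.
Nov 11 2016 + 35 days = Dec 16 2016.
Dec 16 2016 + 35 days = Jan 20 2017.
Jan 20 2017 + 35 days = Feb 24 2017.
Feb 24 2017 + 35 days = Mar 31 2017.

Mar 31 2017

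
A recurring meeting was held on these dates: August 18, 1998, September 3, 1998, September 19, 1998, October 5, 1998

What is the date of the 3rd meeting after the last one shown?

November 22, 1998

Every event comes 16 days after the last (16, 16, 16).
October 5, 1998 + 16 days = October 21, 1998.
October 21, 1998 + 16 days = November 6, 1998.
November 6, 1998 + 16 days = November 22, 1998.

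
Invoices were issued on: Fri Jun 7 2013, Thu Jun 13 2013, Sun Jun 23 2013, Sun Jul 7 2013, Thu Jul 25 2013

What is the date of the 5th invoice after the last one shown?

Sun Dec 22 2013

Gaps: 6, 10, 14, 18 days — each gap is 4 larger than the previous one.
Next gap: 22 days. Thu Jul 25 2013 + 22 days = Fri Aug 16 2013.
Next gap: 26 days. Fri Aug 16 2013 + 26 days = Wed Sep 11 2013.
Next gap: 30 days. Wed Sep 11 2013 + 30 days = Fri Oct 11 2013.
Next gap: 34 days. Fri Oct 11 2013 + 34 days = Thu Nov 14 2013.
Next gap: 38 days. Thu Nov 14 2013 + 38 days = Sun Dec 22 2013.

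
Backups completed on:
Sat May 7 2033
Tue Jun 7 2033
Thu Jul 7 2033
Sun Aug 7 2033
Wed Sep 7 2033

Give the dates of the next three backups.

Fri Oct 7 2033, Mon Nov 7 2033, Wed Dec 7 2033

Each date is the 7th; the gaps (31, 30, 31, 31) track the month lengths.
The rule is the 7th of each month.
Next: October 2033 → Fri Oct 7 2033.
Next: November 2033 → Mon Nov 7 2033.
Next: December 2033 → Wed Dec 7 2033.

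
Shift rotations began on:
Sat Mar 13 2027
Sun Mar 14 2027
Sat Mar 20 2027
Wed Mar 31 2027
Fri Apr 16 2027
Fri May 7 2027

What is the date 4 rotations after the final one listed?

Intervals are 1, 6, 11, 16, 21 days — an arithmetic progression with common difference 5.
Next gap: 26 days. Fri May 7 2027 + 26 days = Wed Jun 2 2027.
Next gap: 31 days. Wed Jun 2 2027 + 31 days = Sat Jul 3 2027.
Next gap: 36 days. Sat Jul 3 2027 + 36 days = Sun Aug 8 2027.
Next gap: 41 days. Sun Aug 8 2027 + 41 days = Sat Sep 18 2027.

Sat Sep 18 2027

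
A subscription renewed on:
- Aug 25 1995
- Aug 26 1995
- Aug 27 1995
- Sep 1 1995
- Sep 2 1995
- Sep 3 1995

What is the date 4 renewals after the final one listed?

Sep 15 1995

Gaps: 1, 1, 5, 1, 1 days — not constant, but cyclic with period 3.
The events fall on every Friday, Saturday and Sunday.
The following Friday is Sep 8 1995.
The following Saturday is Sep 9 1995.
Next Sunday: Sep 10 1995.
The following Friday is Sep 15 1995.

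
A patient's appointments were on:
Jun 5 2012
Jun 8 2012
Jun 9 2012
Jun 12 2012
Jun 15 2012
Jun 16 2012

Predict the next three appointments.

Jun 19 2012, Jun 22 2012, Jun 23 2012

Gaps: 3, 1, 3, 3, 1 days — not constant, but cyclic with period 3.
The events fall on every Tuesday, Friday and Saturday.
Next Tuesday: Jun 19 2012.
The following Friday is Jun 22 2012.
The following Saturday is Jun 23 2012.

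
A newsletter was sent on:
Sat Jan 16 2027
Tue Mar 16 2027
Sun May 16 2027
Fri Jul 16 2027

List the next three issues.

Gaps: 59, 61, 61 days — not constant. Every event is on the 16th of the month.
Pattern: the 16th of every 2 months.
Next: September 2027 → Thu Sep 16 2027.
Next: November 2027 → Tue Nov 16 2027.
January 2028: Sun Jan 16 2028.

Thu Sep 16 2027, Tue Nov 16 2027, Sun Jan 16 2028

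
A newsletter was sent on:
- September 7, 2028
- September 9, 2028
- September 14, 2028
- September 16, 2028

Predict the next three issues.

Gaps: 2, 5, 2 days — not constant, but cyclic with period 2.
The events fall on every Thursday and Saturday.
The following Thursday is September 21, 2028.
The following Saturday is September 23, 2028.
The following Thursday is September 28, 2028.

September 21, 2028; September 23, 2028; September 28, 2028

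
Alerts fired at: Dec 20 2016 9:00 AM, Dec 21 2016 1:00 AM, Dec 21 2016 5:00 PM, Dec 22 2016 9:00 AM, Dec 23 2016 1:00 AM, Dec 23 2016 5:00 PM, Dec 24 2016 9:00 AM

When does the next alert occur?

Spacing: 16, 16, 16, 16, 16, 16 h — constant 16 h.
Dec 24 2016 9:00 AM + 16 h = Dec 25 2016 1:00 AM.

Dec 25 2016 1:00 AM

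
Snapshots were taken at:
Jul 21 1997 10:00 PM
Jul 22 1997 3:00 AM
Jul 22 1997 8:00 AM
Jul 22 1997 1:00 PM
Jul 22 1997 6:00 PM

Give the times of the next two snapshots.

Jul 22 1997 11:00 PM, Jul 23 1997 4:00 AM

The interval is a steady 5 hours (5, 5, 5, 5).
Jul 22 1997 6:00 PM + 5 h = Jul 22 1997 11:00 PM.
Jul 22 1997 11:00 PM + 5 h = Jul 23 1997 4:00 AM.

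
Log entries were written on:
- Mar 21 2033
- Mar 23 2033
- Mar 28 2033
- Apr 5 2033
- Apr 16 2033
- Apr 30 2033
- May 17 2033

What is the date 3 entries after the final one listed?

The spacing grows by 3 each time: 2, 5, 8, 11, 14, 17 days.
Next gap: 20 days. May 17 2033 + 20 days = Jun 6 2033.
Next gap: 23 days. Jun 6 2033 + 23 days = Jun 29 2033.
Next gap: 26 days. Jun 29 2033 + 26 days = Jul 25 2033.

Jul 25 2033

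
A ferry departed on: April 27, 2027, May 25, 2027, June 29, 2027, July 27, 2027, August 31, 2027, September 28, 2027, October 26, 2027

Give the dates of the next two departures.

November 30, 2027; December 28, 2027

These are Tuesdays with 28, 35, 28, 35, 28, 28-day gaps.
Each is the final Tuesday of its month — June 29, 2027 is past the 28th, so '4th Tuesday' doesn't fit.
November 2027 ends with Tuesday November 30, 2027.
December 2027 ends with Tuesday December 28, 2027.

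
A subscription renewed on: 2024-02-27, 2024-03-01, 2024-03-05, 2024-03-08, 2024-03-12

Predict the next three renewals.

The gap pattern 3, 4, 3, 4 repeats every 2 events.
These are the Tuesdays and Fridays of each week.
The following Friday is 2024-03-15.
The following Tuesday is 2024-03-19.
The following Friday is 2024-03-22.

2024-03-15, 2024-03-19, 2024-03-22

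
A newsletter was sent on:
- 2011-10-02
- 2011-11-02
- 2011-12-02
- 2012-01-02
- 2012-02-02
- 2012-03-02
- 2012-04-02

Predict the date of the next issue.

2012-05-02

Gaps: 31, 30, 31, 31, 29, 31 days — not constant. Every event is on the 2nd of the month.
Pattern: the 2nd of each month.
Next: May 2012 → 2012-05-02.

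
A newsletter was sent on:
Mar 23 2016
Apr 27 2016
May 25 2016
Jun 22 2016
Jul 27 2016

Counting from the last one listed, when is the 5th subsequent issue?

Dec 28 2016

These are Wednesdays at 28- or 35-day spacing (35, 28, 28, 35).
The pattern: 4th Wednesday of the month.
August 2016 — 4th Wednesday is Aug 24 2016.
4th Wednesday of September 2016: Sep 28 2016.
October 2016 — 4th Wednesday is Oct 26 2016.
4th Wednesday of November 2016: Nov 23 2016.
December 2016 — 4th Wednesday is Dec 28 2016.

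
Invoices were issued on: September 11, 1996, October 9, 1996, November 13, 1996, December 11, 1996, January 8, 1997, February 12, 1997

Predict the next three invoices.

Gaps: 28, 35, 28, 28, 35 days — a mix of 28 and 35. Every date is a Wednesday.
Each is the 2nd Wednesday of its month.
2nd Wednesday of March 1997: March 12, 1997.
2nd Wednesday of April 1997: April 9, 1997.
May 1997 — 2nd Wednesday is May 14, 1997.

March 12, 1997; April 9, 1997; May 14, 1997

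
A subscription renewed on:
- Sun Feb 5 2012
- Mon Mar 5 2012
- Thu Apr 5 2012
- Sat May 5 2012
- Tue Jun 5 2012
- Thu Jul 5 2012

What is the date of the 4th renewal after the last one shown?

Mon Nov 5 2012

Each date is the 5th; the gaps (29, 31, 30, 31, 30) track the month lengths.
The rule is the 5th of each month.
Next: August 2012 → Sun Aug 5 2012.
Next: September 2012 → Wed Sep 5 2012.
October 2012: Fri Oct 5 2012.
November 2012: Mon Nov 5 2012.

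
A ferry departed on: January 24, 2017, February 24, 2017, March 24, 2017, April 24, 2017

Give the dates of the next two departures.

Each date is the 24th; the gaps (31, 28, 31) track the month lengths.
The rule is the 24th of each month.
Next: May 2017 → May 24, 2017.
Next: June 2017 → June 24, 2017.

May 24, 2017; June 24, 2017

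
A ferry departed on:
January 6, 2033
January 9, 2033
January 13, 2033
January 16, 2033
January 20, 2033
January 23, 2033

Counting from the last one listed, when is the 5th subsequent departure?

The gap pattern 3, 4, 3, 4, 3 repeats every 2 events.
These are the Thursdays and Sundays of each week.
Next Thursday: January 27, 2033.
Next Sunday: January 30, 2033.
The following Thursday is February 3, 2033.
The following Sunday is February 6, 2033.
The following Thursday is February 10, 2033.

February 10, 2033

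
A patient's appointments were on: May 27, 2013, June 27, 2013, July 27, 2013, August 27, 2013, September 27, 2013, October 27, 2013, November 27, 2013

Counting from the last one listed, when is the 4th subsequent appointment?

March 27, 2014

The day-of-month is always 27 (31, 30, 31, 31, 30, 31 days between events).
So this recurs on the 27th of each month.
December 2013: December 27, 2013.
Next: January 2014 → January 27, 2014.
Next: February 2014 → February 27, 2014.
Next: March 2014 → March 27, 2014.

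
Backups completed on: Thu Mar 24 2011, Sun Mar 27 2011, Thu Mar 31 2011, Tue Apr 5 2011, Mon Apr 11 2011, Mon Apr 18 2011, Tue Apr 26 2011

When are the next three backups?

The spacing grows by 1 each time: 3, 4, 5, 6, 7, 8 days.
Next gap: 9 days. Tue Apr 26 2011 + 9 days = Thu May 5 2011.
Next gap: 10 days. Thu May 5 2011 + 10 days = Sun May 15 2011.
Next gap: 11 days. Sun May 15 2011 + 11 days = Thu May 26 2011.

Thu May 5 2011, Sun May 15 2011, Thu May 26 2011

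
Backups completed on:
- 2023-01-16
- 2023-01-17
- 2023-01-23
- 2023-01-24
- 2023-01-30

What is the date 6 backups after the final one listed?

The gap pattern 1, 6, 1, 6 repeats every 2 events.
These are the Mondays and Tuesdays of each week.
The following Tuesday is 2023-01-31.
Next Monday: 2023-02-06.
Next Tuesday: 2023-02-07.
Next Monday: 2023-02-13.
Next Tuesday: 2023-02-14.
The following Monday is 2023-02-20.

2023-02-20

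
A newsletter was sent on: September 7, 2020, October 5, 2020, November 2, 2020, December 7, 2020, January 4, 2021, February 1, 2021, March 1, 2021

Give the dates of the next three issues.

April 5, 2021; May 3, 2021; June 7, 2021

These are Mondays at 28- or 35-day spacing (28, 28, 35, 28, 28, 28).
The pattern: 1st Monday of the month.
1st Monday of April 2021: April 5, 2021.
1st Monday of May 2021: May 3, 2021.
June 2021 — 1st Monday is June 7, 2021.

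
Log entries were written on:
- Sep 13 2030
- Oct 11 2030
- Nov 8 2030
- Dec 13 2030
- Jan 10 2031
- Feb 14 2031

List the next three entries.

Mar 14 2031, Apr 11 2031, May 9 2031

These are Fridays at 28- or 35-day spacing (28, 28, 35, 28, 35).
The pattern: 2nd Friday of the month.
March 2031 — 2nd Friday is Mar 14 2031.
2nd Friday of April 2031: Apr 11 2031.
May 2031 — 2nd Friday is May 9 2031.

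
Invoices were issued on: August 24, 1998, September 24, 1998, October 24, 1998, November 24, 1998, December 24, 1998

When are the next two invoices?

January 24, 1999; February 24, 1999

Gaps: 31, 30, 31, 30 days — not constant. Every event is on the 24th of the month.
Pattern: the 24th of each month.
Next: January 1999 → January 24, 1999.
February 1999: February 24, 1999.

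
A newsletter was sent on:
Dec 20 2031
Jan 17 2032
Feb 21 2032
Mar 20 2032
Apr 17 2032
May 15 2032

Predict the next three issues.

Gaps: 28, 35, 28, 28, 28 days — a mix of 28 and 35. Every date is a Saturday.
Each is the 3rd Saturday of its month.
June 2032 — 3rd Saturday is Jun 19 2032.
July 2032 — 3rd Saturday is Jul 17 2032.
August 2032 — 3rd Saturday is Aug 21 2032.

Jun 19 2032, Jul 17 2032, Aug 21 2032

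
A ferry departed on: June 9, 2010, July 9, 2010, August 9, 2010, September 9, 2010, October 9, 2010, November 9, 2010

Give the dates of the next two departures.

The day-of-month is always 9 (30, 31, 31, 30, 31 days between events).
So this recurs on the 9th of each month.
December 2010: December 9, 2010.
Next: January 2011 → January 9, 2011.

December 9, 2010; January 9, 2011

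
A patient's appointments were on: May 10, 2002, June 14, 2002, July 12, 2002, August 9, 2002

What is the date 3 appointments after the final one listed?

All dates are Fridays, 35, 28, 28 days apart.
Specifically, the 2nd Friday of each month.
2nd Friday of September 2002: September 13, 2002.
2nd Friday of October 2002: October 11, 2002.
2nd Friday of November 2002: November 8, 2002.

November 8, 2002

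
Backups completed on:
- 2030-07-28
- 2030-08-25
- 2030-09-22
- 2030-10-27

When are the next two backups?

These are Sundays at 28- or 35-day spacing (28, 28, 35).
The pattern: 4th Sunday of the month.
4th Sunday of November 2030: 2030-11-24.
December 2030 — 4th Sunday is 2030-12-22.

2030-11-24, 2030-12-22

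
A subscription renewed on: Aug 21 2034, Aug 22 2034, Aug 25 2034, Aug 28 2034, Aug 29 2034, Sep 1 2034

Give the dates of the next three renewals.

Gaps: 1, 3, 3, 1, 3 days — not constant, but cyclic with period 3.
The events fall on every Monday, Tuesday and Friday.
The following Monday is Sep 4 2034.
Next Tuesday: Sep 5 2034.
The following Friday is Sep 8 2034.

Sep 4 2034, Sep 5 2034, Sep 8 2034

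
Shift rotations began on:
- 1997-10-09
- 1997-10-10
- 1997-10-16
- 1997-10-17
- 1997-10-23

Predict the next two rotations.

Gaps: 1, 6, 1, 6 days — not constant, but cyclic with period 2.
The events fall on every Thursday and Friday.
Next Friday: 1997-10-24.
The following Thursday is 1997-10-30.

1997-10-24, 1997-10-30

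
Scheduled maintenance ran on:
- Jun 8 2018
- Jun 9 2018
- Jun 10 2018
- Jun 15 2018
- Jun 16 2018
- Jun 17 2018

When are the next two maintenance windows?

Gaps: 1, 1, 5, 1, 1 days — not constant, but cyclic with period 3.
The events fall on every Friday, Saturday and Sunday.
Next Friday: Jun 22 2018.
The following Saturday is Jun 23 2018.

Jun 22 2018, Jun 23 2018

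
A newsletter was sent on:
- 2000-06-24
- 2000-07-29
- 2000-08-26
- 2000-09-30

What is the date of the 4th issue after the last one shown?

2001-01-27

Every date is a Saturday; gaps 35, 28, 35 days.
Each is the last Saturday of its month (at least one falls on the 29th or later, ruling out '4th Saturday').
October 2000 ends with Saturday 2000-10-28.
November 2000 ends with Saturday 2000-11-25.
December 2000 ends with Saturday 2000-12-30.
Last Saturday of January 2001: 2001-01-27.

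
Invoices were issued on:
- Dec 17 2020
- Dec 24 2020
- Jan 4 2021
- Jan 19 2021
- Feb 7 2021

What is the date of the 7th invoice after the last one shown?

Oct 10 2021

Intervals are 7, 11, 15, 19 days — an arithmetic progression with common difference 4.
Next gap: 23 days. Feb 7 2021 + 23 days = Mar 2 2021.
Next gap: 27 days. Mar 2 2021 + 27 days = Mar 29 2021.
Next gap: 31 days. Mar 29 2021 + 31 days = Apr 29 2021.
Next gap: 35 days. Apr 29 2021 + 35 days = Jun 3 2021.
Next gap: 39 days. Jun 3 2021 + 39 days = Jul 12 2021.
Next gap: 43 days. Jul 12 2021 + 43 days = Aug 24 2021.
Next gap: 47 days. Aug 24 2021 + 47 days = Oct 10 2021.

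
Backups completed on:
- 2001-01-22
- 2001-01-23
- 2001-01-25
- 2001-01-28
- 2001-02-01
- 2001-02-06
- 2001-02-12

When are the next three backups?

2001-02-19, 2001-02-27, 2001-03-08

Intervals are 1, 2, 3, 4, 5, 6 days — an arithmetic progression with common difference 1.
Next gap: 7 days. 2001-02-12 + 7 days = 2001-02-19.
Next gap: 8 days. 2001-02-19 + 8 days = 2001-02-27.
Next gap: 9 days. 2001-02-27 + 9 days = 2001-03-08.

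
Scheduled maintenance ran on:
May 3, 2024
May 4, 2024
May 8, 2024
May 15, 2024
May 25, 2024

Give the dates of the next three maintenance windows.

Gaps: 1, 4, 7, 10 days — each gap is 3 larger than the previous one.
Next gap: 13 days. May 25, 2024 + 13 days = June 7, 2024.
Next gap: 16 days. June 7, 2024 + 16 days = June 23, 2024.
Next gap: 19 days. June 23, 2024 + 19 days = July 12, 2024.

June 7, 2024; June 23, 2024; July 12, 2024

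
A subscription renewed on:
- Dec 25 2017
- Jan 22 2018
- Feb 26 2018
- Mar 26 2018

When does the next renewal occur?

Apr 23 2018

All dates are Mondays, 28, 35, 28 days apart.
Specifically, the 4th Monday of each month.
April 2018 — 4th Monday is Apr 23 2018.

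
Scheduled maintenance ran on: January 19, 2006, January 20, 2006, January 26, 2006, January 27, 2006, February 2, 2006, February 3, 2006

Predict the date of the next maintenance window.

February 9, 2006

Gaps: 1, 6, 1, 6, 1 days — not constant, but cyclic with period 2.
The events fall on every Thursday and Friday.
The following Thursday is February 9, 2006.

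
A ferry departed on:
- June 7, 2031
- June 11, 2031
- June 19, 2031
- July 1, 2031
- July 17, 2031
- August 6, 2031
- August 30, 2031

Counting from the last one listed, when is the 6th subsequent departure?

Intervals are 4, 8, 12, 16, 20, 24 days — an arithmetic progression with common difference 4.
Next gap: 28 days. August 30, 2031 + 28 days = September 27, 2031.
Next gap: 32 days. September 27, 2031 + 32 days = October 29, 2031.
Next gap: 36 days. October 29, 2031 + 36 days = December 4, 2031.
Next gap: 40 days. December 4, 2031 + 40 days = January 13, 2032.
Next gap: 44 days. January 13, 2032 + 44 days = February 26, 2032.
Next gap: 48 days. February 26, 2032 + 48 days = April 14, 2032.

April 14, 2032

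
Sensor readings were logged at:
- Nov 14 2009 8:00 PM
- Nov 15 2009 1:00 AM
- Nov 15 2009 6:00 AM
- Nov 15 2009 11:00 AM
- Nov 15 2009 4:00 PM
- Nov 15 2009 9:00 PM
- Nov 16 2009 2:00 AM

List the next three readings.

The interval is a steady 5 hours (5, 5, 5, 5, 5, 5).
Nov 16 2009 2:00 AM + 5 h = Nov 16 2009 7:00 AM.
Nov 16 2009 7:00 AM + 5 h = Nov 16 2009 12:00 PM.
Nov 16 2009 12:00 PM + 5 h = Nov 16 2009 5:00 PM.

Nov 16 2009 7:00 AM, Nov 16 2009 12:00 PM, Nov 16 2009 5:00 PM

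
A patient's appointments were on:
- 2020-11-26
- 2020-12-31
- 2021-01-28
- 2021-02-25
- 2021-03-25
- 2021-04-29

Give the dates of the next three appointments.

All Thursdays; the gaps (35, 28, 28, 28, 35) vary with month length.
This is the last Thursday of each month.
May 2021 ends with Thursday 2021-05-27.
June 2021 ends with Thursday 2021-06-24.
Last Thursday of July 2021: 2021-07-29.

2021-05-27, 2021-06-24, 2021-07-29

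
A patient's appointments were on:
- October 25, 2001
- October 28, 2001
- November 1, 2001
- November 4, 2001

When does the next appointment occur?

November 8, 2001

Gaps: 3, 4, 3 days — not constant, but cyclic with period 2.
The events fall on every Thursday and Sunday.
The following Thursday is November 8, 2001.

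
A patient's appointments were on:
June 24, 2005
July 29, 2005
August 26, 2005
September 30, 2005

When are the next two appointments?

October 28, 2005; November 25, 2005

These are Fridays with 35, 28, 35-day gaps.
Each is the final Friday of its month — July 29, 2005 is past the 28th, so '4th Friday' doesn't fit.
Last Friday of October 2005: October 28, 2005.
November 2005 ends with Friday November 25, 2005.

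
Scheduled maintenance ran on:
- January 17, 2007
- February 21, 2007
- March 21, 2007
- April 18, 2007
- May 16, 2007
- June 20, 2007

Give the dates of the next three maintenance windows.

July 18, 2007; August 15, 2007; September 19, 2007

Gaps: 35, 28, 28, 28, 35 days — a mix of 28 and 35. Every date is a Wednesday.
Each is the 3rd Wednesday of its month.
3rd Wednesday of July 2007: July 18, 2007.
3rd Wednesday of August 2007: August 15, 2007.
3rd Wednesday of September 2007: September 19, 2007.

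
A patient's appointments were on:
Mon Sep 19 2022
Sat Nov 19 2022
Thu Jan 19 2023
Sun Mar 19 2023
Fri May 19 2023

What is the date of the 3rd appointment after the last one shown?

Sun Nov 19 2023

The day-of-month is always 19 (61, 61, 59, 61 days between events).
So this recurs on the 19th of every 2 months.
July 2023: Wed Jul 19 2023.
Next: September 2023 → Tue Sep 19 2023.
November 2023: Sun Nov 19 2023.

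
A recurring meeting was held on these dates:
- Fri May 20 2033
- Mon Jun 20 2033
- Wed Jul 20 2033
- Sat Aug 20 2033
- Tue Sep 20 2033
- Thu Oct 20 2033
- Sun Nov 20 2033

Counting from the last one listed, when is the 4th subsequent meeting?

Gaps: 31, 30, 31, 31, 30, 31 days — not constant. Every event is on the 20th of the month.
Pattern: the 20th of each month.
December 2033: Tue Dec 20 2033.
Next: January 2034 → Fri Jan 20 2034.
Next: February 2034 → Mon Feb 20 2034.
Next: March 2034 → Mon Mar 20 2034.

Mon Mar 20 2034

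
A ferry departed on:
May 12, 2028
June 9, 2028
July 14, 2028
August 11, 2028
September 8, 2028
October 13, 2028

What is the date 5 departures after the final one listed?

March 9, 2029

Gaps: 28, 35, 28, 28, 35 days — a mix of 28 and 35. Every date is a Friday.
Each is the 2nd Friday of its month.
November 2028 — 2nd Friday is November 10, 2028.
2nd Friday of December 2028: December 8, 2028.
2nd Friday of January 2029: January 12, 2029.
February 2029 — 2nd Friday is February 9, 2029.
2nd Friday of March 2029: March 9, 2029.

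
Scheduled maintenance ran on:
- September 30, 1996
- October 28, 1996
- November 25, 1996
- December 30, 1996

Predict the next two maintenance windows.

These are Mondays with 28, 28, 35-day gaps.
Each is the final Monday of its month — September 30, 1996 is past the 28th, so '4th Monday' doesn't fit.
January 1997 ends with Monday January 27, 1997.
February 1997 ends with Monday February 24, 1997.

January 27, 1997; February 24, 1997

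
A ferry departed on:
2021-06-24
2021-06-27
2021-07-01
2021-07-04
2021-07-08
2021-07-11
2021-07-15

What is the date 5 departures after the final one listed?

The gap pattern 3, 4, 3, 4, 3, 4 repeats every 2 events.
These are the Thursdays and Sundays of each week.
The following Sunday is 2021-07-18.
Next Thursday: 2021-07-22.
Next Sunday: 2021-07-25.
The following Thursday is 2021-07-29.
The following Sunday is 2021-08-01.

2021-08-01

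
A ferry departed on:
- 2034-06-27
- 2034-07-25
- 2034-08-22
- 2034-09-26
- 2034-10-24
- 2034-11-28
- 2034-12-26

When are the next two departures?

2035-01-23, 2035-02-27

All dates are Tuesdays, 28, 28, 35, 28, 35, 28 days apart.
Specifically, the 4th Tuesday of each month.
4th Tuesday of January 2035: 2035-01-23.
4th Tuesday of February 2035: 2035-02-27.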